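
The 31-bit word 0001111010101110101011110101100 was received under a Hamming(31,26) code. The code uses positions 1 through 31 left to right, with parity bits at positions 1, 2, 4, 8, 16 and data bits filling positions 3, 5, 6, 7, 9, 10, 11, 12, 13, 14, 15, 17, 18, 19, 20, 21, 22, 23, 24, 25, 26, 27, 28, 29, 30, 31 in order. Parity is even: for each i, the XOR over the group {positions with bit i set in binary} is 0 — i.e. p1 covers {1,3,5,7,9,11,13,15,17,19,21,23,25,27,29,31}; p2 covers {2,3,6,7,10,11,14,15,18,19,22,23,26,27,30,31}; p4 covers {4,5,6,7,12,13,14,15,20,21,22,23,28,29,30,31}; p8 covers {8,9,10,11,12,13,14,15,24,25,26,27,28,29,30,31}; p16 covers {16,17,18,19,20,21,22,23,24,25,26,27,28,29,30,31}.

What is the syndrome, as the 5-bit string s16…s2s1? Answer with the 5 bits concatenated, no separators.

s1 (pos 1,3,5,7,9,11,13,15,17,19,21,23,25,27,29,31): 0⊕0⊕1⊕1⊕1⊕1⊕1⊕1⊕1⊕1⊕1⊕1⊕0⊕0⊕1⊕0 = 1
s2 (pos 2,3,6,7,10,11,14,15,18,19,22,23,26,27,30,31): 0⊕0⊕1⊕1⊕0⊕1⊕1⊕1⊕0⊕1⊕1⊕1⊕1⊕0⊕0⊕0 = 1
s4 (pos 4,5,6,7,12,13,14,15,20,21,22,23,28,29,30,31): 1⊕1⊕1⊕1⊕0⊕1⊕1⊕1⊕0⊕1⊕1⊕1⊕1⊕1⊕0⊕0 = 0
s8 (pos 8,9,10,11,12,13,14,15,24,25,26,27,28,29,30,31): 0⊕1⊕0⊕1⊕0⊕1⊕1⊕1⊕1⊕0⊕1⊕0⊕1⊕1⊕0⊕0 = 1
s16 (pos 16,17,18,19,20,21,22,23,24,25,26,27,28,29,30,31): 0⊕1⊕0⊕1⊕0⊕1⊕1⊕1⊕1⊕0⊕1⊕0⊕1⊕1⊕0⊕0 = 1
Syndrome s16…s1 = 11011 → error at position 27.

11011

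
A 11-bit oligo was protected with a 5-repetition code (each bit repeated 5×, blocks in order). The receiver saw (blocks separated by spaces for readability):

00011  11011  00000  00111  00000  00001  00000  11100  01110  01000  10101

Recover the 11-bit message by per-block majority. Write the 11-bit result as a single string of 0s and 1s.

Block 1 (00011): 2 ones → 0
Block 2 (11011): 4 ones → 1
Block 3 (00000): 0 ones → 0
Block 4 (00111): 3 ones → 1
Block 5 (00000): 0 ones → 0
Block 6 (00001): 1 one → 0
Block 7 (00000): 0 ones → 0
Block 8 (11100): 3 ones → 1
Block 9 (01110): 3 ones → 1
Block 10 (01000): 1 one → 0
Block 11 (10101): 3 ones → 1

01010001101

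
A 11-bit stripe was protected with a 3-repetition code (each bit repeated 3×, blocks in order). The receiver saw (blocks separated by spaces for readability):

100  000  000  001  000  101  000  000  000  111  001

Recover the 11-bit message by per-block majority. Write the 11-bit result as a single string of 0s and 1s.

Block 1 (100): 1 one → 0
Block 2 (000): 0 ones → 0
Block 3 (000): 0 ones → 0
Block 4 (001): 1 one → 0
Block 5 (000): 0 ones → 0
Block 6 (101): 2 ones → 1
Block 7 (000): 0 ones → 0
Block 8 (000): 0 ones → 0
Block 9 (000): 0 ones → 0
Block 10 (111): 3 ones → 1
Block 11 (001): 1 one → 0

00000100010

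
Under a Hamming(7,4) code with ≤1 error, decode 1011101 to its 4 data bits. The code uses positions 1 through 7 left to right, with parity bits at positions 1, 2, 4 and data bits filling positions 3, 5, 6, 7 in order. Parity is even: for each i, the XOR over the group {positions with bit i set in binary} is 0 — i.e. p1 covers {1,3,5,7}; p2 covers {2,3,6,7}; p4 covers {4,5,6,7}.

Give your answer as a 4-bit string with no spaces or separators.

1101

s1 (pos 1,3,5,7): 1⊕1⊕1⊕1 = 0
s2 (pos 2,3,6,7): 0⊕1⊕0⊕1 = 0
s4 (pos 4,5,6,7): 1⊕1⊕0⊕1 = 1
Syndrome s4…s1 = 100 → error at position 4.
Flip position 4: 1011101 → 1010101
Read data bits from positions 3,5,6,7: 1101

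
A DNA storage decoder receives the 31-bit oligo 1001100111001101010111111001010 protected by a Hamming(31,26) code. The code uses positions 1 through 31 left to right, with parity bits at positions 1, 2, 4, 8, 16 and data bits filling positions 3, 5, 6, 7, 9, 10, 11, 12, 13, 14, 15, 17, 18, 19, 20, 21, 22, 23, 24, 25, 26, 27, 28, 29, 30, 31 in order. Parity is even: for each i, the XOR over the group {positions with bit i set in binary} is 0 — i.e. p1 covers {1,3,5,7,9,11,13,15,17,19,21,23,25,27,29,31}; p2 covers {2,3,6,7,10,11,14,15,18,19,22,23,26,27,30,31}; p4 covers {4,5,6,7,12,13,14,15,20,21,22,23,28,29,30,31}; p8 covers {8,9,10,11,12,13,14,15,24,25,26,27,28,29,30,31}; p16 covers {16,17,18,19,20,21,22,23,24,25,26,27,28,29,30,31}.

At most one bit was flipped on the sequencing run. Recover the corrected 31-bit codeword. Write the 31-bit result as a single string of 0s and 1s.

1001100101001101010111111001010

s1 (pos 1,3,5,7,9,11,13,15,17,19,21,23,25,27,29,31): 1⊕0⊕1⊕0⊕1⊕0⊕1⊕0⊕0⊕0⊕1⊕1⊕1⊕0⊕0⊕0 = 1
s2 (pos 2,3,6,7,10,11,14,15,18,19,22,23,26,27,30,31): 0⊕0⊕0⊕0⊕1⊕0⊕1⊕0⊕1⊕0⊕1⊕1⊕0⊕0⊕1⊕0 = 0
s4 (pos 4,5,6,7,12,13,14,15,20,21,22,23,28,29,30,31): 1⊕1⊕0⊕0⊕0⊕1⊕1⊕0⊕1⊕1⊕1⊕1⊕1⊕0⊕1⊕0 = 0
s8 (pos 8,9,10,11,12,13,14,15,24,25,26,27,28,29,30,31): 1⊕1⊕1⊕0⊕0⊕1⊕1⊕0⊕1⊕1⊕0⊕0⊕1⊕0⊕1⊕0 = 1
s16 (pos 16,17,18,19,20,21,22,23,24,25,26,27,28,29,30,31): 1⊕0⊕1⊕0⊕1⊕1⊕1⊕1⊕1⊕1⊕0⊕0⊕1⊕0⊕1⊕0 = 0
Syndrome s16…s1 = 01001 → error at position 9.
Flip position 9: 1001100111001101010111111001010 → 1001100101001101010111111001010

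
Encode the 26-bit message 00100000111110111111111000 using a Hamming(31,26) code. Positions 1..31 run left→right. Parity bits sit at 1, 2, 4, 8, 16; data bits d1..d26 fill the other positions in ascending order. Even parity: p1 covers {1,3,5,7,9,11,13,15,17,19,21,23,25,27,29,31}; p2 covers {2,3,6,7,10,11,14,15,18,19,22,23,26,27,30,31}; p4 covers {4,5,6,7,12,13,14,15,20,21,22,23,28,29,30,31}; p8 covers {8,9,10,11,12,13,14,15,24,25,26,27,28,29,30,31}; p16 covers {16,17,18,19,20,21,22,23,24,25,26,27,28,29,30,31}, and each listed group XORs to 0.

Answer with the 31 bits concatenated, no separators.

1001010000001111110111111111000

Place data at non-parity positions: p1 p2 0 p4 0 1 0 p8 0 0 0 0 1 1 1 p16 1 1 0 1 1 1 1 1 1 1 1 1 0 0 0
p1 (pos 1,3,5,7,9,11,13,15,17,19,21,23,25,27,29,31): XOR of data positions = 0⊕0⊕0⊕0⊕0⊕1⊕1⊕1⊕0⊕1⊕1⊕1⊕1⊕0⊕0 = 1
p2 (pos 2,3,6,7,10,11,14,15,18,19,22,23,26,27,30,31): XOR of data positions = 0⊕1⊕0⊕0⊕0⊕1⊕1⊕1⊕0⊕1⊕1⊕1⊕1⊕0⊕0 = 0
p4 (pos 4,5,6,7,12,13,14,15,20,21,22,23,28,29,30,31): XOR of data positions = 0⊕1⊕0⊕0⊕1⊕1⊕1⊕1⊕1⊕1⊕1⊕1⊕0⊕0⊕0 = 1
p8 (pos 8,9,10,11,12,13,14,15,24,25,26,27,28,29,30,31): XOR of data positions = 0⊕0⊕0⊕0⊕1⊕1⊕1⊕1⊕1⊕1⊕1⊕1⊕0⊕0⊕0 = 0
p16 (pos 16,17,18,19,20,21,22,23,24,25,26,27,28,29,30,31): XOR of data positions = 1⊕1⊕0⊕1⊕1⊕1⊕1⊕1⊕1⊕1⊕1⊕1⊕0⊕0⊕0 = 1
Codeword: 1001010000001111110111111111000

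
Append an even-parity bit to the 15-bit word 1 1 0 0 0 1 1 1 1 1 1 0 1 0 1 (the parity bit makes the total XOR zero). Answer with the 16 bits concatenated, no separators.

XOR of the 15 data bits: 1⊕1⊕0⊕0⊕0⊕1⊕1⊕1⊕1⊕1⊕1⊕0⊕1⊕0⊕1 = 0
Parity bit = 0 (so all 16 bits XOR to 0).

1100011111101010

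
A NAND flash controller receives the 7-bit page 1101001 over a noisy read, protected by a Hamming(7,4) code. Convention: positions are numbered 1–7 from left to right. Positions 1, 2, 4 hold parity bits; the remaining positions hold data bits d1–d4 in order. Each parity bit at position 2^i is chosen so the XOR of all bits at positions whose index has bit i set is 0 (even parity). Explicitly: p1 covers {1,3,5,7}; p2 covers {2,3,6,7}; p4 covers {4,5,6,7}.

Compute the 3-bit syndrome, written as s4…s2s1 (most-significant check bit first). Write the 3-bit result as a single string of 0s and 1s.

000

s1 (pos 1,3,5,7): 1⊕0⊕0⊕1 = 0
s2 (pos 2,3,6,7): 1⊕0⊕0⊕1 = 0
s4 (pos 4,5,6,7): 1⊕0⊕0⊕1 = 0
Syndrome s4…s1 = 000 → no error.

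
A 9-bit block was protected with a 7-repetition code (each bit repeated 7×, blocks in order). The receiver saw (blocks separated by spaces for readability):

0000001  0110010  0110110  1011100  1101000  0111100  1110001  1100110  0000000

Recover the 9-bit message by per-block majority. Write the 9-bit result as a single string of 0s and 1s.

Block 1 (0000001): 1 one → 0
Block 2 (0110010): 3 ones → 0
Block 3 (0110110): 4 ones → 1
Block 4 (1011100): 4 ones → 1
Block 5 (1101000): 3 ones → 0
Block 6 (0111100): 4 ones → 1
Block 7 (1110001): 4 ones → 1
Block 8 (1100110): 4 ones → 1
Block 9 (0000000): 0 ones → 0

001101110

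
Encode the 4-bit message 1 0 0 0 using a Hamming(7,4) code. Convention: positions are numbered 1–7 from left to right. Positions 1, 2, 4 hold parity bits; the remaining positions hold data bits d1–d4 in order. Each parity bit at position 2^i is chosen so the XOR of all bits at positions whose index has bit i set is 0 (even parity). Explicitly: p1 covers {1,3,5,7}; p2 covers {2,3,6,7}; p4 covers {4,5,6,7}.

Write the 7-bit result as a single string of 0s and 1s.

Place data at non-parity positions: p1 p2 1 p4 0 0 0
p1 (pos 1,3,5,7): XOR of data positions = 1⊕0⊕0 = 1
p2 (pos 2,3,6,7): XOR of data positions = 1⊕0⊕0 = 1
p4 (pos 4,5,6,7): XOR of data positions = 0⊕0⊕0 = 0
Codeword: 1110000

1110000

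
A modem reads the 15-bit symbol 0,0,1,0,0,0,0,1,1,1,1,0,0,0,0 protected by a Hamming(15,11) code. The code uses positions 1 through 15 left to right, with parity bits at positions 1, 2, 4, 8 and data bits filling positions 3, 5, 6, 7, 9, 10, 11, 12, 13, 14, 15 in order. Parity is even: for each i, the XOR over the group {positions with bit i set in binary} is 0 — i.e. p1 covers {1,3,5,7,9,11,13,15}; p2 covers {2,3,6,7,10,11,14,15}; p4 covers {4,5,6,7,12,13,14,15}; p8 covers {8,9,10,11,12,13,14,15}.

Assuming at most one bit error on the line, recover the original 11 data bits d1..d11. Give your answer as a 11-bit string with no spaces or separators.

s1 (pos 1,3,5,7,9,11,13,15): 0⊕1⊕0⊕0⊕1⊕1⊕0⊕0 = 1
s2 (pos 2,3,6,7,10,11,14,15): 0⊕1⊕0⊕0⊕1⊕1⊕0⊕0 = 1
s4 (pos 4,5,6,7,12,13,14,15): 0⊕0⊕0⊕0⊕0⊕0⊕0⊕0 = 0
s8 (pos 8,9,10,11,12,13,14,15): 1⊕1⊕1⊕1⊕0⊕0⊕0⊕0 = 0
Syndrome s8…s1 = 0011 → error at position 3.
Flip position 3: 001000011110000 → 000000011110000
Read data bits from positions 3,5,6,7,9,10,11,12,13,14,15: 00001110000

00001110000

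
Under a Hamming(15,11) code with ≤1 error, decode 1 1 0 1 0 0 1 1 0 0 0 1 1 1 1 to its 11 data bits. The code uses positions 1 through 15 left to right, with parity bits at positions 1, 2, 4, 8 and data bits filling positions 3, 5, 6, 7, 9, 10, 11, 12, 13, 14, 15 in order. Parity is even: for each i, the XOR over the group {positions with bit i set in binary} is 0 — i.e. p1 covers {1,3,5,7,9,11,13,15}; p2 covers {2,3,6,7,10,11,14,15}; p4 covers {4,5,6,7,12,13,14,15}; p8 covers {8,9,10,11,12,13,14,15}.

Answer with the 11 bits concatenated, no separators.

s1 (pos 1,3,5,7,9,11,13,15): 1⊕0⊕0⊕1⊕0⊕0⊕1⊕1 = 0
s2 (pos 2,3,6,7,10,11,14,15): 1⊕0⊕0⊕1⊕0⊕0⊕1⊕1 = 0
s4 (pos 4,5,6,7,12,13,14,15): 1⊕0⊕0⊕1⊕1⊕1⊕1⊕1 = 0
s8 (pos 8,9,10,11,12,13,14,15): 1⊕0⊕0⊕0⊕1⊕1⊕1⊕1 = 1
Syndrome s8…s1 = 1000 → error at position 8.
Flip position 8: 110100110001111 → 110100100001111
Read data bits from positions 3,5,6,7,9,10,11,12,13,14,15: 00010001111

00010001111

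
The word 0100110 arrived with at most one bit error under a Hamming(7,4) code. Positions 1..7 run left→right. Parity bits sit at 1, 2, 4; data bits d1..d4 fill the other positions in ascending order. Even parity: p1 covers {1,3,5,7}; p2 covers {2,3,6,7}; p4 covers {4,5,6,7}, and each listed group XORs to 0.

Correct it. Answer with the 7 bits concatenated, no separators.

1100110

s1 (pos 1,3,5,7): 0⊕0⊕1⊕0 = 1
s2 (pos 2,3,6,7): 1⊕0⊕1⊕0 = 0
s4 (pos 4,5,6,7): 0⊕1⊕1⊕0 = 0
Syndrome s4…s1 = 001 → error at position 1.
Flip position 1: 0100110 → 1100110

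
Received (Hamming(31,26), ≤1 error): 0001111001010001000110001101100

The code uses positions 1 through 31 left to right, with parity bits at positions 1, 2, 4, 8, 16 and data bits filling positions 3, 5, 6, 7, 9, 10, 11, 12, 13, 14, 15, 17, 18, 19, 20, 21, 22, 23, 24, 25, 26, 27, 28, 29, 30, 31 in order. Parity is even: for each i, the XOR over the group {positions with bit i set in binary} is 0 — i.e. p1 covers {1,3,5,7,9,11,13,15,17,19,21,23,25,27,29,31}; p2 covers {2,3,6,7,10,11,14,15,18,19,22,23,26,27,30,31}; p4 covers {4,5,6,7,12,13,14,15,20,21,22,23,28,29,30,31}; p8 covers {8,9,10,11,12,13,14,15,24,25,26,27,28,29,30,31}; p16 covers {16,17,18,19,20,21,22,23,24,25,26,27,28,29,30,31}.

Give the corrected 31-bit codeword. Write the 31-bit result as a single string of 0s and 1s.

s1 (pos 1,3,5,7,9,11,13,15,17,19,21,23,25,27,29,31): 0⊕0⊕1⊕1⊕0⊕0⊕0⊕0⊕0⊕0⊕1⊕0⊕1⊕0⊕1⊕0 = 1
s2 (pos 2,3,6,7,10,11,14,15,18,19,22,23,26,27,30,31): 0⊕0⊕1⊕1⊕1⊕0⊕0⊕0⊕0⊕0⊕0⊕0⊕1⊕0⊕0⊕0 = 0
s4 (pos 4,5,6,7,12,13,14,15,20,21,22,23,28,29,30,31): 1⊕1⊕1⊕1⊕1⊕0⊕0⊕0⊕1⊕1⊕0⊕0⊕1⊕1⊕0⊕0 = 1
s8 (pos 8,9,10,11,12,13,14,15,24,25,26,27,28,29,30,31): 0⊕0⊕1⊕0⊕1⊕0⊕0⊕0⊕0⊕1⊕1⊕0⊕1⊕1⊕0⊕0 = 0
s16 (pos 16,17,18,19,20,21,22,23,24,25,26,27,28,29,30,31): 1⊕0⊕0⊕0⊕1⊕1⊕0⊕0⊕0⊕1⊕1⊕0⊕1⊕1⊕0⊕0 = 1
Syndrome s16…s1 = 10101 → error at position 21.
Flip position 21: 0001111001010001000110001101100 → 0001111001010001000100001101100

0001111001010001000100001101100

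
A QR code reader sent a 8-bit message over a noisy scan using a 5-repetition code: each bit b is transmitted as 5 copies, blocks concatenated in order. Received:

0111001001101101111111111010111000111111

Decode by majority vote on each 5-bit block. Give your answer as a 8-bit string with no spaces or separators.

10111101

Block 1 (01110): 3 ones → 1
Block 2 (01001): 2 ones → 0
Block 3 (10110): 3 ones → 1
Block 4 (11111): 5 ones → 1
Block 5 (11111): 5 ones → 1
Block 6 (01011): 3 ones → 1
Block 7 (10001): 2 ones → 0
Block 8 (11111): 5 ones → 1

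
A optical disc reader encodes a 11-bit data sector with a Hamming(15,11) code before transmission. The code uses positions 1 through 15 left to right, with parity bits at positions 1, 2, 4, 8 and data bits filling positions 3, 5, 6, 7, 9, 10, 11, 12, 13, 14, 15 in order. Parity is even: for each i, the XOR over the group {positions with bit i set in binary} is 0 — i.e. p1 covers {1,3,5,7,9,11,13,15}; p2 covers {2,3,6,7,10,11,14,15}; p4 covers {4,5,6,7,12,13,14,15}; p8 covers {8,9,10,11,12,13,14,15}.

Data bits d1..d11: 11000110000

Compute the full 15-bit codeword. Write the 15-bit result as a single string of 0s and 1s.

Place data at non-parity positions: p1 p2 1 p4 1 0 0 p8 0 1 1 0 0 0 0
p1 (pos 1,3,5,7,9,11,13,15): XOR of data positions = 1⊕1⊕0⊕0⊕1⊕0⊕0 = 1
p2 (pos 2,3,6,7,10,11,14,15): XOR of data positions = 1⊕0⊕0⊕1⊕1⊕0⊕0 = 1
p4 (pos 4,5,6,7,12,13,14,15): XOR of data positions = 1⊕0⊕0⊕0⊕0⊕0⊕0 = 1
p8 (pos 8,9,10,11,12,13,14,15): XOR of data positions = 0⊕1⊕1⊕0⊕0⊕0⊕0 = 0
Codeword: 111110000110000

111110000110000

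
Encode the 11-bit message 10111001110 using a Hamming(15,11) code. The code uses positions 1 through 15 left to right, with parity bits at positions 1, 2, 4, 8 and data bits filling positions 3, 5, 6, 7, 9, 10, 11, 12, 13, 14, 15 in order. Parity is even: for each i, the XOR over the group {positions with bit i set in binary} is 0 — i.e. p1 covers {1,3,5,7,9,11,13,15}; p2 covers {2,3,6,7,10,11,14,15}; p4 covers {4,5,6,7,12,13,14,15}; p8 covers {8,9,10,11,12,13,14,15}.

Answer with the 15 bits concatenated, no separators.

001101101001110

Place data at non-parity positions: p1 p2 1 p4 0 1 1 p8 1 0 0 1 1 1 0
p1 (pos 1,3,5,7,9,11,13,15): XOR of data positions = 1⊕0⊕1⊕1⊕0⊕1⊕0 = 0
p2 (pos 2,3,6,7,10,11,14,15): XOR of data positions = 1⊕1⊕1⊕0⊕0⊕1⊕0 = 0
p4 (pos 4,5,6,7,12,13,14,15): XOR of data positions = 0⊕1⊕1⊕1⊕1⊕1⊕0 = 1
p8 (pos 8,9,10,11,12,13,14,15): XOR of data positions = 1⊕0⊕0⊕1⊕1⊕1⊕0 = 0
Codeword: 001101101001110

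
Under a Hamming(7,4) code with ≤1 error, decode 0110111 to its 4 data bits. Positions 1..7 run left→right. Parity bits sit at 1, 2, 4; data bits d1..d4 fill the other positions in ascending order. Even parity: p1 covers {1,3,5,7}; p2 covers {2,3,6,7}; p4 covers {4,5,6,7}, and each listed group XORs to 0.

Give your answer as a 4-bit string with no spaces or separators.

s1 (pos 1,3,5,7): 0⊕1⊕1⊕1 = 1
s2 (pos 2,3,6,7): 1⊕1⊕1⊕1 = 0
s4 (pos 4,5,6,7): 0⊕1⊕1⊕1 = 1
Syndrome s4…s1 = 101 → error at position 5.
Flip position 5: 0110111 → 0110011
Read data bits from positions 3,5,6,7: 1011

1011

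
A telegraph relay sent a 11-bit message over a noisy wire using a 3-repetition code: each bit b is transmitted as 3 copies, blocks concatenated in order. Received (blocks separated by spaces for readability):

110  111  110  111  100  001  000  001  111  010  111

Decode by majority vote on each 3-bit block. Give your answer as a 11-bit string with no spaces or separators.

Block 1 (110): 2 ones → 1
Block 2 (111): 3 ones → 1
Block 3 (110): 2 ones → 1
Block 4 (111): 3 ones → 1
Block 5 (100): 1 one → 0
Block 6 (001): 1 one → 0
Block 7 (000): 0 ones → 0
Block 8 (001): 1 one → 0
Block 9 (111): 3 ones → 1
Block 10 (010): 1 one → 0
Block 11 (111): 3 ones → 1

11110000101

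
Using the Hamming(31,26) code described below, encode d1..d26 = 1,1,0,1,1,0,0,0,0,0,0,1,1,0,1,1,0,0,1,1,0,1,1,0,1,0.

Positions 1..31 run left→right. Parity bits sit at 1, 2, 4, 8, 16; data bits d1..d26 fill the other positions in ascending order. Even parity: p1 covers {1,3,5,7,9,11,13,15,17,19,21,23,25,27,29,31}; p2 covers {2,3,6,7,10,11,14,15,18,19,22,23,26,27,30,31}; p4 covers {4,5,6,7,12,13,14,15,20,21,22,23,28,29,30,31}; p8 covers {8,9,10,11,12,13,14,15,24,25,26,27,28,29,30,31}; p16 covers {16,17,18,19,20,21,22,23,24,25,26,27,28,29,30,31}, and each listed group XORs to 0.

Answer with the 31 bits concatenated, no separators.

Place data at non-parity positions: p1 p2 1 p4 1 0 1 p8 1 0 0 0 0 0 0 p16 1 1 0 1 1 0 0 1 1 0 1 1 0 1 0
p1 (pos 1,3,5,7,9,11,13,15,17,19,21,23,25,27,29,31): XOR of data positions = 1⊕1⊕1⊕1⊕0⊕0⊕0⊕1⊕0⊕1⊕0⊕1⊕1⊕0⊕0 = 0
p2 (pos 2,3,6,7,10,11,14,15,18,19,22,23,26,27,30,31): XOR of data positions = 1⊕0⊕1⊕0⊕0⊕0⊕0⊕1⊕0⊕0⊕0⊕0⊕1⊕1⊕0 = 1
p4 (pos 4,5,6,7,12,13,14,15,20,21,22,23,28,29,30,31): XOR of data positions = 1⊕0⊕1⊕0⊕0⊕0⊕0⊕1⊕1⊕0⊕0⊕1⊕0⊕1⊕0 = 0
p8 (pos 8,9,10,11,12,13,14,15,24,25,26,27,28,29,30,31): XOR of data positions = 1⊕0⊕0⊕0⊕0⊕0⊕0⊕1⊕1⊕0⊕1⊕1⊕0⊕1⊕0 = 0
p16 (pos 16,17,18,19,20,21,22,23,24,25,26,27,28,29,30,31): XOR of data positions = 1⊕1⊕0⊕1⊕1⊕0⊕0⊕1⊕1⊕0⊕1⊕1⊕0⊕1⊕0 = 1
Codeword: 0110101010000001110110011011010

0110101010000001110110011011010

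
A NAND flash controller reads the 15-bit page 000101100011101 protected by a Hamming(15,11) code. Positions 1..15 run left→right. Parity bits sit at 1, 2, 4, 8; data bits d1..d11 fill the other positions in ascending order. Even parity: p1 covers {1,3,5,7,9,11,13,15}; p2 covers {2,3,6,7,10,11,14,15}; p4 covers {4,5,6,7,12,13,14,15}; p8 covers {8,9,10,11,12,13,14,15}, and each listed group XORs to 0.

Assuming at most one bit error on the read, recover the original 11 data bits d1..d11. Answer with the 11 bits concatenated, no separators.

s1 (pos 1,3,5,7,9,11,13,15): 0⊕0⊕0⊕1⊕0⊕1⊕1⊕1 = 0
s2 (pos 2,3,6,7,10,11,14,15): 0⊕0⊕1⊕1⊕0⊕1⊕0⊕1 = 0
s4 (pos 4,5,6,7,12,13,14,15): 1⊕0⊕1⊕1⊕1⊕1⊕0⊕1 = 0
s8 (pos 8,9,10,11,12,13,14,15): 0⊕0⊕0⊕1⊕1⊕1⊕0⊕1 = 0
Syndrome s8…s1 = 0000 → no error.
Read data bits from positions 3,5,6,7,9,10,11,12,13,14,15: 00110011101

00110011101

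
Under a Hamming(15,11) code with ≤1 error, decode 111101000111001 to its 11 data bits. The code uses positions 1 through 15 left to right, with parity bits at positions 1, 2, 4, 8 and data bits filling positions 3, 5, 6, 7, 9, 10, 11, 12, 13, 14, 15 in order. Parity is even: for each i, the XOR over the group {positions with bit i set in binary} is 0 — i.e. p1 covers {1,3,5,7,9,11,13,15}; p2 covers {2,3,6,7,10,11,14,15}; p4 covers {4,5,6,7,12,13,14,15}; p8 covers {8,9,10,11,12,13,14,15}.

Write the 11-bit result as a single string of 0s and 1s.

s1 (pos 1,3,5,7,9,11,13,15): 1⊕1⊕0⊕0⊕0⊕1⊕0⊕1 = 0
s2 (pos 2,3,6,7,10,11,14,15): 1⊕1⊕1⊕0⊕1⊕1⊕0⊕1 = 0
s4 (pos 4,5,6,7,12,13,14,15): 1⊕0⊕1⊕0⊕1⊕0⊕0⊕1 = 0
s8 (pos 8,9,10,11,12,13,14,15): 0⊕0⊕1⊕1⊕1⊕0⊕0⊕1 = 0
Syndrome s8…s1 = 0000 → no error.
Read data bits from positions 3,5,6,7,9,10,11,12,13,14,15: 10100111001

10100111001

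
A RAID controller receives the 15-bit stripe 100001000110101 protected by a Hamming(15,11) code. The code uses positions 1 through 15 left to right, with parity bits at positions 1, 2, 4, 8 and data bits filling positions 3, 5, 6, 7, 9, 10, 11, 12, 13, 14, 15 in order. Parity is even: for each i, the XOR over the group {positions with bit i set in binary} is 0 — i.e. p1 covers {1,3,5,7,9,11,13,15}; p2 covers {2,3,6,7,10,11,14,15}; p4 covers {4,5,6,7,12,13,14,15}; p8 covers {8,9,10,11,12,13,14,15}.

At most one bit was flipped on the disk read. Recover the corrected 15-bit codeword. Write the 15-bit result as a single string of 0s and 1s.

100101000110101

s1 (pos 1,3,5,7,9,11,13,15): 1⊕0⊕0⊕0⊕0⊕1⊕1⊕1 = 0
s2 (pos 2,3,6,7,10,11,14,15): 0⊕0⊕1⊕0⊕1⊕1⊕0⊕1 = 0
s4 (pos 4,5,6,7,12,13,14,15): 0⊕0⊕1⊕0⊕0⊕1⊕0⊕1 = 1
s8 (pos 8,9,10,11,12,13,14,15): 0⊕0⊕1⊕1⊕0⊕1⊕0⊕1 = 0
Syndrome s8…s1 = 0100 → error at position 4.
Flip position 4: 100001000110101 → 100101000110101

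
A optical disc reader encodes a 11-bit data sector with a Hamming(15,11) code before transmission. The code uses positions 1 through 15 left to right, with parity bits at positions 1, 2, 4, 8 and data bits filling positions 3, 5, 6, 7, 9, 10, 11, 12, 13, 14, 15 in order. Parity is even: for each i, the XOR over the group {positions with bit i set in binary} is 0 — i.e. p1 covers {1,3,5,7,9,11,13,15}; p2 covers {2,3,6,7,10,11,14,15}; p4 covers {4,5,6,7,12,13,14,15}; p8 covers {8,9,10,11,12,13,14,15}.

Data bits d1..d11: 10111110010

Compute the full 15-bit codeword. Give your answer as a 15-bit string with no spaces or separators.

001101101110010

Place data at non-parity positions: p1 p2 1 p4 0 1 1 p8 1 1 1 0 0 1 0
p1 (pos 1,3,5,7,9,11,13,15): XOR of data positions = 1⊕0⊕1⊕1⊕1⊕0⊕0 = 0
p2 (pos 2,3,6,7,10,11,14,15): XOR of data positions = 1⊕1⊕1⊕1⊕1⊕1⊕0 = 0
p4 (pos 4,5,6,7,12,13,14,15): XOR of data positions = 0⊕1⊕1⊕0⊕0⊕1⊕0 = 1
p8 (pos 8,9,10,11,12,13,14,15): XOR of data positions = 1⊕1⊕1⊕0⊕0⊕1⊕0 = 0
Codeword: 001101101110010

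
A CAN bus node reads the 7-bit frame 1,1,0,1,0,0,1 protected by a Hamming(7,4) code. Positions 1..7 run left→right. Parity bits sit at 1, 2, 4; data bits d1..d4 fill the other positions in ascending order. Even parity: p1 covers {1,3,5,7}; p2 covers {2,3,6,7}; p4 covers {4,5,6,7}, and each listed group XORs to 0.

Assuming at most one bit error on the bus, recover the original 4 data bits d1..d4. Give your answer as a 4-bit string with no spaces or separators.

s1 (pos 1,3,5,7): 1⊕0⊕0⊕1 = 0
s2 (pos 2,3,6,7): 1⊕0⊕0⊕1 = 0
s4 (pos 4,5,6,7): 1⊕0⊕0⊕1 = 0
Syndrome s4…s1 = 000 → no error.
Read data bits from positions 3,5,6,7: 0001

0001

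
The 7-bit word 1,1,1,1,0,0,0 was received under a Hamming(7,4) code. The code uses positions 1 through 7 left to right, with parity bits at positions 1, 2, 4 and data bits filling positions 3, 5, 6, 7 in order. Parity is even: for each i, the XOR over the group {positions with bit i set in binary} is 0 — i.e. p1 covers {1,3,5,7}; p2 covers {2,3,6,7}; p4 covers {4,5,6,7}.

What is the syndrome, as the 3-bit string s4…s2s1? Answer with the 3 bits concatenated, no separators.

s1 (pos 1,3,5,7): 1⊕1⊕0⊕0 = 0
s2 (pos 2,3,6,7): 1⊕1⊕0⊕0 = 0
s4 (pos 4,5,6,7): 1⊕0⊕0⊕0 = 1
Syndrome s4…s1 = 100 → error at position 4.

100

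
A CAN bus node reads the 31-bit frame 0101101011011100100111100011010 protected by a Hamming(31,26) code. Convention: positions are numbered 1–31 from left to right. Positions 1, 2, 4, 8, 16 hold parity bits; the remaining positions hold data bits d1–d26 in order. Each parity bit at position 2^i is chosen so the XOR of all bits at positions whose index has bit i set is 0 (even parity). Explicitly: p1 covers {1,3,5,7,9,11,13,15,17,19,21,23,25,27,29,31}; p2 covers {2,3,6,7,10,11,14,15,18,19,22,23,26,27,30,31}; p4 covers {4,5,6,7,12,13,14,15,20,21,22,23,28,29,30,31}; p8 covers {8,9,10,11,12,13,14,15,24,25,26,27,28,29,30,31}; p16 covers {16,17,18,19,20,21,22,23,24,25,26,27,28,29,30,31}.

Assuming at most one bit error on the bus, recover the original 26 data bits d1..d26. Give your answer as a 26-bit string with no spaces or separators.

s1 (pos 1,3,5,7,9,11,13,15,17,19,21,23,25,27,29,31): 0⊕0⊕1⊕1⊕1⊕0⊕1⊕0⊕1⊕0⊕1⊕1⊕0⊕1⊕0⊕0 = 0
s2 (pos 2,3,6,7,10,11,14,15,18,19,22,23,26,27,30,31): 1⊕0⊕0⊕1⊕1⊕0⊕1⊕0⊕0⊕0⊕1⊕1⊕0⊕1⊕1⊕0 = 0
s4 (pos 4,5,6,7,12,13,14,15,20,21,22,23,28,29,30,31): 1⊕1⊕0⊕1⊕1⊕1⊕1⊕0⊕1⊕1⊕1⊕1⊕1⊕0⊕1⊕0 = 0
s8 (pos 8,9,10,11,12,13,14,15,24,25,26,27,28,29,30,31): 0⊕1⊕1⊕0⊕1⊕1⊕1⊕0⊕0⊕0⊕0⊕1⊕1⊕0⊕1⊕0 = 0
s16 (pos 16,17,18,19,20,21,22,23,24,25,26,27,28,29,30,31): 0⊕1⊕0⊕0⊕1⊕1⊕1⊕1⊕0⊕0⊕0⊕1⊕1⊕0⊕1⊕0 = 0
Syndrome s16…s1 = 00000 → no error.
Read data bits from positions 3,5,6,7,9,10,11,12,13,14,15,17,18,19,20,21,22,23,24,25,26,27,28,29,30,31: 01011101110100111100011010

01011101110100111100011010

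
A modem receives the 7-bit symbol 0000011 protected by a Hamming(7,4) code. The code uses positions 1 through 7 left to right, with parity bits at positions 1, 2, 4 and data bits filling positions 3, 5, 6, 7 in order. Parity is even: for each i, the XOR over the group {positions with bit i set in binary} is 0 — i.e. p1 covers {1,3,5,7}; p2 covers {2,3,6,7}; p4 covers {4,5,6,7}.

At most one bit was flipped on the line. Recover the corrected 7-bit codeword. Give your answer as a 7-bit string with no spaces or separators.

s1 (pos 1,3,5,7): 0⊕0⊕0⊕1 = 1
s2 (pos 2,3,6,7): 0⊕0⊕1⊕1 = 0
s4 (pos 4,5,6,7): 0⊕0⊕1⊕1 = 0
Syndrome s4…s1 = 001 → error at position 1.
Flip position 1: 0000011 → 1000011

1000011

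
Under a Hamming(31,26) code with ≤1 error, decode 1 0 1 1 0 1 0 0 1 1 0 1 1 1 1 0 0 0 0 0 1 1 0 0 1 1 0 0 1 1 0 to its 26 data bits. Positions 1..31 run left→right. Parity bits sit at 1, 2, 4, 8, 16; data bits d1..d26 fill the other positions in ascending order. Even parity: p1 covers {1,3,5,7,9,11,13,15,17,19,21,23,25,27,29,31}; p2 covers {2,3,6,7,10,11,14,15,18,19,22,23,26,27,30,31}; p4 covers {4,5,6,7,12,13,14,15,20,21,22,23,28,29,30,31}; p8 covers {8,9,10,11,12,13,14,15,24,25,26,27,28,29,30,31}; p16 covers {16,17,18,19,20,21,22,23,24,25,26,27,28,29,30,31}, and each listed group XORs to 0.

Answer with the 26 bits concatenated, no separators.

10101101111000011001100110

s1 (pos 1,3,5,7,9,11,13,15,17,19,21,23,25,27,29,31): 1⊕1⊕0⊕0⊕1⊕0⊕1⊕1⊕0⊕0⊕1⊕0⊕1⊕0⊕1⊕0 = 0
s2 (pos 2,3,6,7,10,11,14,15,18,19,22,23,26,27,30,31): 0⊕1⊕1⊕0⊕1⊕0⊕1⊕1⊕0⊕0⊕1⊕0⊕1⊕0⊕1⊕0 = 0
s4 (pos 4,5,6,7,12,13,14,15,20,21,22,23,28,29,30,31): 1⊕0⊕1⊕0⊕1⊕1⊕1⊕1⊕0⊕1⊕1⊕0⊕0⊕1⊕1⊕0 = 0
s8 (pos 8,9,10,11,12,13,14,15,24,25,26,27,28,29,30,31): 0⊕1⊕1⊕0⊕1⊕1⊕1⊕1⊕0⊕1⊕1⊕0⊕0⊕1⊕1⊕0 = 0
s16 (pos 16,17,18,19,20,21,22,23,24,25,26,27,28,29,30,31): 0⊕0⊕0⊕0⊕0⊕1⊕1⊕0⊕0⊕1⊕1⊕0⊕0⊕1⊕1⊕0 = 0
Syndrome s16…s1 = 00000 → no error.
Read data bits from positions 3,5,6,7,9,10,11,12,13,14,15,17,18,19,20,21,22,23,24,25,26,27,28,29,30,31: 10101101111000011001100110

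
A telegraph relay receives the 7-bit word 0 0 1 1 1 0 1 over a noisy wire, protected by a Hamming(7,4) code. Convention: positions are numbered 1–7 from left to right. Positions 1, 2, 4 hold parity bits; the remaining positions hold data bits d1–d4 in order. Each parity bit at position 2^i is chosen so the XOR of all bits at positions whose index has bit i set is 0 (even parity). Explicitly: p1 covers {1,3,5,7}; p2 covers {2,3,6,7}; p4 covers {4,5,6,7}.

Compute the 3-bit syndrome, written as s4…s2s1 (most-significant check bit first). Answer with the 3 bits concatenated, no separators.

s1 (pos 1,3,5,7): 0⊕1⊕1⊕1 = 1
s2 (pos 2,3,6,7): 0⊕1⊕0⊕1 = 0
s4 (pos 4,5,6,7): 1⊕1⊕0⊕1 = 1
Syndrome s4…s1 = 101 → error at position 5.

101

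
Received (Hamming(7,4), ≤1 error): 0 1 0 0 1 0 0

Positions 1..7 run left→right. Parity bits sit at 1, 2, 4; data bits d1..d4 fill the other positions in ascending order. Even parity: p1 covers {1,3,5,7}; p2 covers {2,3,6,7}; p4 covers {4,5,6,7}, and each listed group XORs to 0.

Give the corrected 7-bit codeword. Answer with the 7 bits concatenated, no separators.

s1 (pos 1,3,5,7): 0⊕0⊕1⊕0 = 1
s2 (pos 2,3,6,7): 1⊕0⊕0⊕0 = 1
s4 (pos 4,5,6,7): 0⊕1⊕0⊕0 = 1
Syndrome s4…s1 = 111 → error at position 7.
Flip position 7: 0100100 → 0100101

0100101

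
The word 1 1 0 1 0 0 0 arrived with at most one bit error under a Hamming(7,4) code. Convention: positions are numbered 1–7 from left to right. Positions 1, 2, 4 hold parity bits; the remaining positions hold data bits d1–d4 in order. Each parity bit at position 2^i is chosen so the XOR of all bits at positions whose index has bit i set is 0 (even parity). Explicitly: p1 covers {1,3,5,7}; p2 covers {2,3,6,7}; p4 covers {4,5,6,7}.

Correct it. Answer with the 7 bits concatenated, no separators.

1101001

s1 (pos 1,3,5,7): 1⊕0⊕0⊕0 = 1
s2 (pos 2,3,6,7): 1⊕0⊕0⊕0 = 1
s4 (pos 4,5,6,7): 1⊕0⊕0⊕0 = 1
Syndrome s4…s1 = 111 → error at position 7.
Flip position 7: 1101000 → 1101001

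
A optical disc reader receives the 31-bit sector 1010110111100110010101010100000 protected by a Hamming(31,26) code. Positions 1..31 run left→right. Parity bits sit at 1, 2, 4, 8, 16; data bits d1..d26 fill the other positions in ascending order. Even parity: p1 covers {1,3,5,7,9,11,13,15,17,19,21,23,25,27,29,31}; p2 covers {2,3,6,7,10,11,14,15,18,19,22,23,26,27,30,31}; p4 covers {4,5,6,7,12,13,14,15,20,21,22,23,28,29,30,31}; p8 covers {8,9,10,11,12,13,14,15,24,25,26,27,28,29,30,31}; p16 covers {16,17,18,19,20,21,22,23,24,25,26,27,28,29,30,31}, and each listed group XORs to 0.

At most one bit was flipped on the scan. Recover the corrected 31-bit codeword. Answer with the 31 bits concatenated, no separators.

1010110111100110000101010100000

s1 (pos 1,3,5,7,9,11,13,15,17,19,21,23,25,27,29,31): 1⊕1⊕1⊕0⊕1⊕1⊕0⊕1⊕0⊕0⊕0⊕0⊕0⊕0⊕0⊕0 = 0
s2 (pos 2,3,6,7,10,11,14,15,18,19,22,23,26,27,30,31): 0⊕1⊕1⊕0⊕1⊕1⊕1⊕1⊕1⊕0⊕1⊕0⊕1⊕0⊕0⊕0 = 1
s4 (pos 4,5,6,7,12,13,14,15,20,21,22,23,28,29,30,31): 0⊕1⊕1⊕0⊕0⊕0⊕1⊕1⊕1⊕0⊕1⊕0⊕0⊕0⊕0⊕0 = 0
s8 (pos 8,9,10,11,12,13,14,15,24,25,26,27,28,29,30,31): 1⊕1⊕1⊕1⊕0⊕0⊕1⊕1⊕1⊕0⊕1⊕0⊕0⊕0⊕0⊕0 = 0
s16 (pos 16,17,18,19,20,21,22,23,24,25,26,27,28,29,30,31): 0⊕0⊕1⊕0⊕1⊕0⊕1⊕0⊕1⊕0⊕1⊕0⊕0⊕0⊕0⊕0 = 1
Syndrome s16…s1 = 10010 → error at position 18.
Flip position 18: 1010110111100110010101010100000 → 1010110111100110000101010100000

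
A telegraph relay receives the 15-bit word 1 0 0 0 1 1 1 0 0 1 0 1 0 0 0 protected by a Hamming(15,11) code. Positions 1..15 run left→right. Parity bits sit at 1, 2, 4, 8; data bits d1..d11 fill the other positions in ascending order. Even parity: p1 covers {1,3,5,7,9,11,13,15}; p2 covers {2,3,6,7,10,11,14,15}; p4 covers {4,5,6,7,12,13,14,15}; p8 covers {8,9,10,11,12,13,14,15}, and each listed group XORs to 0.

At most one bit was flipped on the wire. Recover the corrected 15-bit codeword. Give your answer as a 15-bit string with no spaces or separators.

s1 (pos 1,3,5,7,9,11,13,15): 1⊕0⊕1⊕1⊕0⊕0⊕0⊕0 = 1
s2 (pos 2,3,6,7,10,11,14,15): 0⊕0⊕1⊕1⊕1⊕0⊕0⊕0 = 1
s4 (pos 4,5,6,7,12,13,14,15): 0⊕1⊕1⊕1⊕1⊕0⊕0⊕0 = 0
s8 (pos 8,9,10,11,12,13,14,15): 0⊕0⊕1⊕0⊕1⊕0⊕0⊕0 = 0
Syndrome s8…s1 = 0011 → error at position 3.
Flip position 3: 100011100101000 → 101011100101000

101011100101000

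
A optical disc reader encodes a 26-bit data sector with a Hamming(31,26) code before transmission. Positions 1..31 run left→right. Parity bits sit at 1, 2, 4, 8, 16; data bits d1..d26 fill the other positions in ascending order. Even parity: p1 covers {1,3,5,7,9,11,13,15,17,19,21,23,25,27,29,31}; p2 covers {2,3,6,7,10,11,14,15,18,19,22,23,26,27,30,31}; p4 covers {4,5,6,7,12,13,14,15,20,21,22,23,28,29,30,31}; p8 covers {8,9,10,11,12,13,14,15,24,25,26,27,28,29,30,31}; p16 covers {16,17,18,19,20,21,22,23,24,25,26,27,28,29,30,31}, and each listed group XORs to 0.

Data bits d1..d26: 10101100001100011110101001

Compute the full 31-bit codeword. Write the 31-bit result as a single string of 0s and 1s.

Place data at non-parity positions: p1 p2 1 p4 0 1 0 p8 1 1 0 0 0 0 1 p16 1 0 0 0 1 1 1 1 0 1 0 1 0 0 1
p1 (pos 1,3,5,7,9,11,13,15,17,19,21,23,25,27,29,31): XOR of data positions = 1⊕0⊕0⊕1⊕0⊕0⊕1⊕1⊕0⊕1⊕1⊕0⊕0⊕0⊕1 = 1
p2 (pos 2,3,6,7,10,11,14,15,18,19,22,23,26,27,30,31): XOR of data positions = 1⊕1⊕0⊕1⊕0⊕0⊕1⊕0⊕0⊕1⊕1⊕1⊕0⊕0⊕1 = 0
p4 (pos 4,5,6,7,12,13,14,15,20,21,22,23,28,29,30,31): XOR of data positions = 0⊕1⊕0⊕0⊕0⊕0⊕1⊕0⊕1⊕1⊕1⊕1⊕0⊕0⊕1 = 1
p8 (pos 8,9,10,11,12,13,14,15,24,25,26,27,28,29,30,31): XOR of data positions = 1⊕1⊕0⊕0⊕0⊕0⊕1⊕1⊕0⊕1⊕0⊕1⊕0⊕0⊕1 = 1
p16 (pos 16,17,18,19,20,21,22,23,24,25,26,27,28,29,30,31): XOR of data positions = 1⊕0⊕0⊕0⊕1⊕1⊕1⊕1⊕0⊕1⊕0⊕1⊕0⊕0⊕1 = 0
Codeword: 1011010111000010100011110101001

1011010111000010100011110101001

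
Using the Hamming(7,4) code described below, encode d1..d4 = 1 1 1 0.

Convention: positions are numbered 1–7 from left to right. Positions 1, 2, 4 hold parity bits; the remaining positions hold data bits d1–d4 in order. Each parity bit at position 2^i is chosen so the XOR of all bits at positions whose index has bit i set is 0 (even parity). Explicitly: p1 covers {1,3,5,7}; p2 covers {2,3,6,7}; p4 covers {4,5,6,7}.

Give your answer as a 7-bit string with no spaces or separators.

Place data at non-parity positions: p1 p2 1 p4 1 1 0
p1 (pos 1,3,5,7): XOR of data positions = 1⊕1⊕0 = 0
p2 (pos 2,3,6,7): XOR of data positions = 1⊕1⊕0 = 0
p4 (pos 4,5,6,7): XOR of data positions = 1⊕1⊕0 = 0
Codeword: 0010110

0010110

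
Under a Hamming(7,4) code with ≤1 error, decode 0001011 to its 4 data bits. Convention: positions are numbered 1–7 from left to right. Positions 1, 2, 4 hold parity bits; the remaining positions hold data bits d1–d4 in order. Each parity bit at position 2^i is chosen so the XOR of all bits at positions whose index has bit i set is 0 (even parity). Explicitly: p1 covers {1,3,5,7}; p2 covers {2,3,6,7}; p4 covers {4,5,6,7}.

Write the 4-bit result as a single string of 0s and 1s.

s1 (pos 1,3,5,7): 0⊕0⊕0⊕1 = 1
s2 (pos 2,3,6,7): 0⊕0⊕1⊕1 = 0
s4 (pos 4,5,6,7): 1⊕0⊕1⊕1 = 1
Syndrome s4…s1 = 101 → error at position 5.
Flip position 5: 0001011 → 0001111
Read data bits from positions 3,5,6,7: 0111

0111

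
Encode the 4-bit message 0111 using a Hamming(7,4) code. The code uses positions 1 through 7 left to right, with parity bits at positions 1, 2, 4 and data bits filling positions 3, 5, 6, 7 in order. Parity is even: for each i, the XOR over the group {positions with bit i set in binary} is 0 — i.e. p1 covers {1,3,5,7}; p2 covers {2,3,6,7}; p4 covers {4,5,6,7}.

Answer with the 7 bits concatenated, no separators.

0001111

Place data at non-parity positions: p1 p2 0 p4 1 1 1
p1 (pos 1,3,5,7): XOR of data positions = 0⊕1⊕1 = 0
p2 (pos 2,3,6,7): XOR of data positions = 0⊕1⊕1 = 0
p4 (pos 4,5,6,7): XOR of data positions = 1⊕1⊕1 = 1
Codeword: 0001111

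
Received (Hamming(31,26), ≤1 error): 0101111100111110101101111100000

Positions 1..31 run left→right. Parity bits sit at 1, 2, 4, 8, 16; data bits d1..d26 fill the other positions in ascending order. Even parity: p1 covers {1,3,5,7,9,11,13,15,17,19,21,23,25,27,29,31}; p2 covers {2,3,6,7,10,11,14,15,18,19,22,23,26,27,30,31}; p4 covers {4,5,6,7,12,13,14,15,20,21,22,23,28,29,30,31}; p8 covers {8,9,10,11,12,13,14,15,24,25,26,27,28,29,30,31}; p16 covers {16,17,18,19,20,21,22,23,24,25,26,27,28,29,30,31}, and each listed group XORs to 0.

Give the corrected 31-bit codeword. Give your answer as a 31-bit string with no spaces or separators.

s1 (pos 1,3,5,7,9,11,13,15,17,19,21,23,25,27,29,31): 0⊕0⊕1⊕1⊕0⊕1⊕1⊕1⊕1⊕1⊕0⊕1⊕1⊕0⊕0⊕0 = 1
s2 (pos 2,3,6,7,10,11,14,15,18,19,22,23,26,27,30,31): 1⊕0⊕1⊕1⊕0⊕1⊕1⊕1⊕0⊕1⊕1⊕1⊕1⊕0⊕0⊕0 = 0
s4 (pos 4,5,6,7,12,13,14,15,20,21,22,23,28,29,30,31): 1⊕1⊕1⊕1⊕1⊕1⊕1⊕1⊕1⊕0⊕1⊕1⊕0⊕0⊕0⊕0 = 1
s8 (pos 8,9,10,11,12,13,14,15,24,25,26,27,28,29,30,31): 1⊕0⊕0⊕1⊕1⊕1⊕1⊕1⊕1⊕1⊕1⊕0⊕0⊕0⊕0⊕0 = 1
s16 (pos 16,17,18,19,20,21,22,23,24,25,26,27,28,29,30,31): 0⊕1⊕0⊕1⊕1⊕0⊕1⊕1⊕1⊕1⊕1⊕0⊕0⊕0⊕0⊕0 = 0
Syndrome s16…s1 = 01101 → error at position 13.
Flip position 13: 0101111100111110101101111100000 → 0101111100110110101101111100000

0101111100110110101101111100000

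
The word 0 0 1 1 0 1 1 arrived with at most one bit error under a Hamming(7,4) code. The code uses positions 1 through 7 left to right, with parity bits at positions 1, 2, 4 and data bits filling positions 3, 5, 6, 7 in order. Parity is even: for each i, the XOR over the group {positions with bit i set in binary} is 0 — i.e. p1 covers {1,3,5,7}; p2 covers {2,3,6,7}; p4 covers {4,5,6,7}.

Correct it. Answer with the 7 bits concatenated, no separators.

s1 (pos 1,3,5,7): 0⊕1⊕0⊕1 = 0
s2 (pos 2,3,6,7): 0⊕1⊕1⊕1 = 1
s4 (pos 4,5,6,7): 1⊕0⊕1⊕1 = 1
Syndrome s4…s1 = 110 → error at position 6.
Flip position 6: 0011011 → 0011001

0011001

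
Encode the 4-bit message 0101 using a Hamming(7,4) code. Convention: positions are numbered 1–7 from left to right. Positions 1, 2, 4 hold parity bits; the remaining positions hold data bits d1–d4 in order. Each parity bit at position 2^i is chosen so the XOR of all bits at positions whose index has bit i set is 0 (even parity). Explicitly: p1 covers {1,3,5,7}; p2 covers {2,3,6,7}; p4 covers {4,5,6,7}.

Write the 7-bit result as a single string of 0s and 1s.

0100101

Place data at non-parity positions: p1 p2 0 p4 1 0 1
p1 (pos 1,3,5,7): XOR of data positions = 0⊕1⊕1 = 0
p2 (pos 2,3,6,7): XOR of data positions = 0⊕0⊕1 = 1
p4 (pos 4,5,6,7): XOR of data positions = 1⊕0⊕1 = 0
Codeword: 0100101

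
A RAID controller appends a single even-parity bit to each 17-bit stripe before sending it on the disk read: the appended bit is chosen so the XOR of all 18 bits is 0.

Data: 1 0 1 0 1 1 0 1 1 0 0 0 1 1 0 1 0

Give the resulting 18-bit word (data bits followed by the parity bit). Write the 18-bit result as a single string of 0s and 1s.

XOR of the 17 data bits: 1⊕0⊕1⊕0⊕1⊕1⊕0⊕1⊕1⊕0⊕0⊕0⊕1⊕1⊕0⊕1⊕0 = 1
Parity bit = 1 (so all 18 bits XOR to 0).

101011011000110101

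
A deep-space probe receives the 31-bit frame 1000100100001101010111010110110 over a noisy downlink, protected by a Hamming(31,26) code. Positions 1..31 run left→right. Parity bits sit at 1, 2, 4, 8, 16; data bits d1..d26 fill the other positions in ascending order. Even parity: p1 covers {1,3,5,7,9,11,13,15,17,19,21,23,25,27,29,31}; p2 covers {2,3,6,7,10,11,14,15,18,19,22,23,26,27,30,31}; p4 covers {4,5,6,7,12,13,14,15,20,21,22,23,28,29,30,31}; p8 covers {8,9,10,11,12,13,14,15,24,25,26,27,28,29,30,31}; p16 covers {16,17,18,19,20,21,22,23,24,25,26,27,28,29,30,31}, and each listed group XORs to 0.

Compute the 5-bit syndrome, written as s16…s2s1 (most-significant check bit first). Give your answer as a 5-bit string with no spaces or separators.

00000

s1 (pos 1,3,5,7,9,11,13,15,17,19,21,23,25,27,29,31): 1⊕0⊕1⊕0⊕0⊕0⊕1⊕0⊕0⊕0⊕1⊕0⊕0⊕1⊕1⊕0 = 0
s2 (pos 2,3,6,7,10,11,14,15,18,19,22,23,26,27,30,31): 0⊕0⊕0⊕0⊕0⊕0⊕1⊕0⊕1⊕0⊕1⊕0⊕1⊕1⊕1⊕0 = 0
s4 (pos 4,5,6,7,12,13,14,15,20,21,22,23,28,29,30,31): 0⊕1⊕0⊕0⊕0⊕1⊕1⊕0⊕1⊕1⊕1⊕0⊕0⊕1⊕1⊕0 = 0
s8 (pos 8,9,10,11,12,13,14,15,24,25,26,27,28,29,30,31): 1⊕0⊕0⊕0⊕0⊕1⊕1⊕0⊕1⊕0⊕1⊕1⊕0⊕1⊕1⊕0 = 0
s16 (pos 16,17,18,19,20,21,22,23,24,25,26,27,28,29,30,31): 1⊕0⊕1⊕0⊕1⊕1⊕1⊕0⊕1⊕0⊕1⊕1⊕0⊕1⊕1⊕0 = 0
Syndrome s16…s1 = 00000 → no error.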